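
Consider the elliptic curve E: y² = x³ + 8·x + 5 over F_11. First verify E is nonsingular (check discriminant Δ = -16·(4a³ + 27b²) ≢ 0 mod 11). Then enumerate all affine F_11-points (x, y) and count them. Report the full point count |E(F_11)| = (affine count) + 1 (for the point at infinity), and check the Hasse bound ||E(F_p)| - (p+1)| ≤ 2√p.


Affine points = {(0, 4), (0, 7), (1, 5), (1, 6), (3, 1), (3, 10), (5, 4), (5, 7), (6, 4), (6, 7), (8, 3), (8, 8), (9, 5), (9, 6)}; affine count = 14; |E(F_11)| = 15.

Discriminant check: Δ ∝ 4a³ + 27b² = 4·8³ + 27·5² = 4·512 + 27·25 ≡ 6 (mod 11). Nonzero ⇒ E is nonsingular.
For each x ∈ F_11, compute rhs = x³ + 8·x + 5 mod 11, then count y ∈ F_11 with y² ≡ rhs.
  x = 0: rhs = 5, matching y values: 4, 7 (2 points).
  x = 1: rhs = 3, matching y values: 5, 6 (2 points).
  x = 2: rhs = 7, matching y values: none (0 points).
  x = 3: rhs = 1, matching y values: 1, 10 (2 points).
  x = 4: rhs = 2, matching y values: none (0 points).
  x = 5: rhs = 5, matching y values: 4, 7 (2 points).
  x = 6: rhs = 5, matching y values: 4, 7 (2 points).
  x = 7: rhs = 8, matching y values: none (0 points).
  x = 8: rhs = 9, matching y values: 3, 8 (2 points).
  x = 9: rhs = 3, matching y values: 5, 6 (2 points).
  x = 10: rhs = 7, matching y values: none (0 points).
Total affine count: 14.
Full point count |E(F_11)| = 14 + 1 = 15.
Hasse bound: |15 − (11+1)| = |3| = 3 ≤ 2√11 ≈ 6.6332 ✓.


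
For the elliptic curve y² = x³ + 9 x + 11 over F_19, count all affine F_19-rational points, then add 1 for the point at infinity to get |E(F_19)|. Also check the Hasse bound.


Affine points = {(0, 7), (0, 12), (4, 4), (4, 15), (8, 5), (8, 14), (9, 2), (9, 17), (11, 4), (11, 15), (12, 2), (12, 17), (13, 8), (13, 11), (15, 5), (15, 14), (17, 2), (17, 17), (18, 1), (18, 18)}; affine count = 20; |E(F_19)| = 21.

Discriminant check: Δ ∝ 4a³ + 27b² = 4·9³ + 27·11² = 4·729 + 27·121 ≡ 8 (mod 19). Nonzero ⇒ E is nonsingular.
For each x ∈ F_19, compute rhs = x³ + 9·x + 11 mod 19, then count y ∈ F_19 with y² ≡ rhs.
  x = 0: rhs = 11, matching y values: 7, 12 (2 points).
  x = 1: rhs = 2, matching y values: none (0 points).
  x = 2: rhs = 18, matching y values: none (0 points).
  x = 3: rhs = 8, matching y values: none (0 points).
  x = 4: rhs = 16, matching y values: 4, 15 (2 points).
  x = 5: rhs = 10, matching y values: none (0 points).
  x = 6: rhs = 15, matching y values: none (0 points).
  x = 7: rhs = 18, matching y values: none (0 points).
  x = 8: rhs = 6, matching y values: 5, 14 (2 points).
  x = 9: rhs = 4, matching y values: 2, 17 (2 points).
  x = 10: rhs = 18, matching y values: none (0 points).
  x = 11: rhs = 16, matching y values: 4, 15 (2 points).
  x = 12: rhs = 4, matching y values: 2, 17 (2 points).
  x = 13: rhs = 7, matching y values: 8, 11 (2 points).
  x = 14: rhs = 12, matching y values: none (0 points).
  x = 15: rhs = 6, matching y values: 5, 14 (2 points).
  x = 16: rhs = 14, matching y values: none (0 points).
  x = 17: rhs = 4, matching y values: 2, 17 (2 points).
  x = 18: rhs = 1, matching y values: 1, 18 (2 points).
Total affine count: 20.
Full point count |E(F_19)| = 20 + 1 = 21.
Hasse bound: |21 − (19+1)| = |1| = 1 ≤ 2√19 ≈ 8.7178 ✓.


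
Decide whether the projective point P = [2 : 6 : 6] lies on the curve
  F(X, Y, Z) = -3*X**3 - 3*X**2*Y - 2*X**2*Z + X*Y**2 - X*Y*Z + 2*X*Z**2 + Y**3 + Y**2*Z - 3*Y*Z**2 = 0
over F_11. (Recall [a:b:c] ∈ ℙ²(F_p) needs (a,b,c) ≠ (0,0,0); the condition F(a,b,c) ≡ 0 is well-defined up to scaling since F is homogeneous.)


F(2,6,6) ≡ 4 (mod 11); P is NOT on the curve.

Evaluate F(2, 6, 6) term-by-term (mod 11).
  -3*X**3 ↦ -3·8·1·1 = -24
  -3*X**2*Y ↦ -3·4·6·1 = -72
  -2*X**2*Z ↦ -2·4·1·6 = -48
  X*Y**2 ↦ 1·2·36·1 = 72
  -X*Y*Z ↦ -1·2·6·6 = -72
  2*X*Z**2 ↦ 2·2·1·36 = 144
  Y**3 ↦ 1·1·216·1 = 216
  Y**2*Z ↦ 1·1·36·6 = 216
  -3*Y*Z**2 ↦ -3·1·6·36 = -648
Sum: F(2, 6, 6) = (-24) + (-72) + (-48) + (72) + (-72) + (144) + (216) + (216) + (-648) = -216.
Reducing mod 11: -216 ≡ 4 (mod 11).
Since F(a, b, c) ≡ 4 ≠ 0 (mod 11), P does NOT lie on the curve.


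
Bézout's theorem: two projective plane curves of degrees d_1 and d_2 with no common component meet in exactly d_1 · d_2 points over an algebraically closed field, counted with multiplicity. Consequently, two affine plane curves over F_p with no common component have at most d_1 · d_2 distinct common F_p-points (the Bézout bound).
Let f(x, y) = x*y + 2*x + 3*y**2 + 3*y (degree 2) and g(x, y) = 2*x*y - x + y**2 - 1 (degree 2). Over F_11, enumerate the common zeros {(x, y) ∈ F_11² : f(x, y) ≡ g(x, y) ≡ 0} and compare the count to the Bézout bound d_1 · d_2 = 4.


Common zeros: {(0, 10), (1, 4)}; count = 2; Bézout bound = 4.

deg(f) = 2, deg(g) = 2, so Bézout bound = 4.
Scan x ∈ F_11. For each x, list the y ∈ F_11 with f(x, y) ≡ 0 and those with g(x, y) ≡ 0 (mod 11); the common zeros in that column are the intersection.
  x = 0: f ≡ 0 at y ∈ {0, 10}; g ≡ 0 at y ∈ {1, 10}; common: {10}.
  x = 1: f ≡ 0 at y ∈ {2, 4}; g ≡ 0 at y ∈ {4, 5}; common: {4}.
  x = 2: f ≡ 0 at y ∈ ∅; g ≡ 0 at y ∈ ∅; common: ∅.
  x = 3: f ≡ 0 at y ∈ ∅; g ≡ 0 at y ∈ ∅; common: ∅.
  x = 4: f ≡ 0 at y ∈ ∅; g ≡ 0 at y ∈ ∅; common: ∅.
  x = 5: f ≡ 0 at y ∈ ∅; g ≡ 0 at y ∈ {3, 9}; common: ∅.
  x = 6: f ≡ 0 at y ∈ {3, 5}; g ≡ 0 at y ∈ ∅; common: ∅.
  x = 7: f ≡ 0 at y ∈ {7, 8}; g ≡ 0 at y ∈ ∅; common: ∅.
  x = 8: f ≡ 0 at y ∈ ∅; g ≡ 0 at y ∈ ∅; common: ∅.
  x = 9: f ≡ 0 at y ∈ {1, 6}; g ≡ 0 at y ∈ {7, 8}; common: ∅.
  x = 10: f ≡ 0 at y ∈ ∅; g ≡ 0 at y ∈ {0, 2}; common: ∅.
Collecting: common zeros = {(0, 10), (1, 4)}, so the count is 2.
Comparison with the Bézout bound: 2 ≤ 4 = deg(f)·deg(g), as expected for curves with no common component (the affine F_11-count falls short of the bound because intersections may lie at infinity, over extension fields, or carry multiplicity).


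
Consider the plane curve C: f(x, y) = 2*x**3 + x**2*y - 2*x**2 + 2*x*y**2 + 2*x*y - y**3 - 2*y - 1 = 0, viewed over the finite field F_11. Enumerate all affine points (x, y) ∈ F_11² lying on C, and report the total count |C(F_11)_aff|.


Affine F_11-points: {(0, 9), (3, 2), (3, 7), (3, 8), (5, 2), (6, 4), (7, 3), (10, 1)}; count = 8.

For each of the 121 pairs (x, y) ∈ F_11², evaluate f(x, y) mod 11. Record the zeros.
  x = 0: [0↦10, 1↦7, 2↦9, 3↦10, 4↦4, 5↦7, 6↦2, 7↦5, 8↦10, 9↦0, 10↦2]  zeros at y ∈ {9}
  x = 1: [0↦10, 1↦1, 2↦1, 3↦4, 4↦4, 5↦6, 6↦4, 7↦3, 8↦8, 9↦2, 10↦1]  zeros at y ∈ ∅
  x = 2: [0↦7, 1↦5, 2↦5, 3↦1, 4↦9, 5↦1, 6↦4, 7↦1, 8↦8, 9↦8, 10↦6]  zeros at y ∈ ∅
  x = 3: [0↦2, 1↦9, 2↦0, 3↦2, 4↦9, 5↦4, 6↦3, 7↦0, 8↦0, 9↦8, 10↦7]  zeros at y ∈ {2, 7, 8}
  x = 4: [0↦7, 1↦3, 2↦9, 3↦8, 4↦5, 5↦5, 6↦2, 7↦1, 8↦7, 9↦3, 10↦5]  zeros at y ∈ ∅
  x = 5: [0↦1, 1↦10, 2↦0, 3↦9, 4↦9, 5↦5, 6↦2, 7↦5, 8↦8, 9↦5, 10↦1]  zeros at y ∈ {2}
  x = 6: [0↦7, 1↦9, 2↦7, 3↦6, 4↦0, 5↦5, 6↦4, 7↦2, 8↦4, 9↦4, 10↦7]  zeros at y ∈ {4}
  x = 7: [0↦4, 1↦1, 2↦9, 3↦0, 4↦1, 5↦6, 6↦9, 7↦4, 8↦7, 9↦1, 10↦2]  zeros at y ∈ {3}
  x = 8: [0↦4, 1↦9, 2↦7, 3↦3, 4↦2, 5↦9, 6↦7, 7↦1, 8↦7, 9↦8, 10↦9]  zeros at y ∈ ∅
  x = 9: [0↦8, 1↦1, 2↦2, 3↦5, 4↦4, 5↦4, 6↦10, 7↦5, 8↦5, 9↦4, 10↦7]  zeros at y ∈ ∅
  x = 10: [0↦6, 1↦0, 2↦6, 3↦7, 4↦8, 5↦3, 6↦8, 7↦6, 8↦2, 9↦1, 10↦8]  zeros at y ∈ {1}
Collecting zeros: affine points = {(0, 9), (3, 2), (3, 7), (3, 8), (5, 2), (6, 4), (7, 3), (10, 1)}.
Total count |C(F_11)_aff| = 8.


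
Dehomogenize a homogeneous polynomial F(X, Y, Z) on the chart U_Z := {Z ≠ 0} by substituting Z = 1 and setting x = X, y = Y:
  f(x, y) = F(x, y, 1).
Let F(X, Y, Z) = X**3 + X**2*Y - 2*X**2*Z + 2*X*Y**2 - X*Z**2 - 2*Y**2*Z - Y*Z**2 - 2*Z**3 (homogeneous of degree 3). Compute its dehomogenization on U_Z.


f(x, y) = x**3 + x**2*y - 2*x**2 + 2*x*y**2 - x - 2*y**2 - y - 2

On U_Z we set Z = 1. Each monomial c·X^i·Y^j·Z^k in F becomes c·x^i·y^j·1^k = c·x^i·y^j.
Substituting Z = 1: F(X, Y, 1) = x**3 + x**2*y - 2*x**2 + 2*x*y**2 - x - 2*y**2 - y - 2.
Note: deg(f) ≤ deg(F) = 3; strict inequality happens when F is divisible by Z (lost terms).


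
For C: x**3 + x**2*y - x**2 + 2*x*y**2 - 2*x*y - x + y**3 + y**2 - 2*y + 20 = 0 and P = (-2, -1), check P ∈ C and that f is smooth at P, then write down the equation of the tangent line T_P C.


Tangent line at P: 23*x + 15*y + 61 = 0.

Step 1: f(-2, -1) = 0, so P lies on C.
Step 2: partial derivatives
  f_x(x, y) = 3*x**2 + 2*x*y - 2*x + 2*y**2 - 2*y - 1, f_y(x, y) = x**2 + 4*x*y - 2*x + 3*y**2 + 2*y - 2.
  f_x(P) = 23, f_y(P) = 15 (gradient nonzero, so P is smooth).
Step 3: tangent line at P: 23·(x − -2) + 15·(y − -1) = 0.
Expanding: 23*x + 15*y + 61 = 0.


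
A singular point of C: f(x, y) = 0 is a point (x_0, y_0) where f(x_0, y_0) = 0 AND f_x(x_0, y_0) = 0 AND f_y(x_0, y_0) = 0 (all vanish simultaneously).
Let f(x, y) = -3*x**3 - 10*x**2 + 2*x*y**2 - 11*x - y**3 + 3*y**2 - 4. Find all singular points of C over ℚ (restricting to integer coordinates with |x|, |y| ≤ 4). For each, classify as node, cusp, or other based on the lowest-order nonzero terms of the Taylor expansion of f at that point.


Singular points: {(-1, 0)}; classification: node.

Compute partial derivatives:
  f_x = -9*x**2 - 20*x + 2*y**2 - 11.
  f_y = 4*x*y - 3*y**2 + 6*y.
Scan x_0 ∈ {−4, ..., 4}. For each x_0, f_y(x_0, y) is a polynomial in y; find its integer roots y ∈ {−4, ..., 4}, then test f_x and f at those candidates.
  x = -4: f_y(-4, y) = -3*y**2 - 10*y; vanishes at y ∈ {0}. (-4, 0): f_x = -75 ≠ 0.
  x = -3: f_y(-3, y) = -3*y**2 - 6*y; vanishes at y ∈ {-2, 0}. (-3, -2): f_x = -24 ≠ 0; (-3, 0): f_x = -32 ≠ 0.
  x = -2: f_y(-2, y) = -3*y**2 - 2*y; vanishes at y ∈ {0}. (-2, 0): f_x = -7 ≠ 0.
  x = -1: f_y(-1, y) = -3*y**2 + 2*y; vanishes at y ∈ {0}. (-1, 0): f_x = 0, f = 0 — SINGULAR.
  x = 0: f_y(0, y) = -3*y**2 + 6*y; vanishes at y ∈ {0, 2}. (0, 0): f_x = -11 ≠ 0; (0, 2): f_x = -3 ≠ 0.
  x = 1: f_y(1, y) = -3*y**2 + 10*y; vanishes at y ∈ {0}. (1, 0): f_x = -40 ≠ 0.
  x = 2: f_y(2, y) = -3*y**2 + 14*y; vanishes at y ∈ {0}. (2, 0): f_x = -87 ≠ 0.
  x = 3: f_y(3, y) = -3*y**2 + 18*y; vanishes at y ∈ {0}. (3, 0): f_x = -152 ≠ 0.
  x = 4: f_y(4, y) = -3*y**2 + 22*y; vanishes at y ∈ {0}. (4, 0): f_x = -235 ≠ 0.
Only singular point on the grid: (-1, 0).
Classify: substitute x = -1 + u, y = 0 + v and expand: f = -3*u**3 - u**2 + 2*u*v**2 - v**3 + v**2.
No constant or linear terms (consistent with a singular point). Quadratic part: -u**2 + v**2. Cubic part: -3*u**3 + 2*u*v**2 - v**3.
The quadratic part v**2 - u**2 = (v − u)(v + u) splits into two distinct linear factors, so there are two distinct tangent lines y − 0 = ±(x − -1) — this is a node (ordinary double point).
Classification: node.


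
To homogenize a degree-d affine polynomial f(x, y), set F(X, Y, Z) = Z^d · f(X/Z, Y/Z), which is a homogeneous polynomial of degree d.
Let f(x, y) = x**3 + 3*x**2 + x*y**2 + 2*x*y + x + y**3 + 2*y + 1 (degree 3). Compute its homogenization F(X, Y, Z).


F(X, Y, Z) = X**3 + 3*X**2*Z + X*Y**2 + 2*X*Y*Z + X*Z**2 + Y**3 + 2*Y*Z**2 + Z**3

deg(f) = 3.
Substitute x = X/Z, y = Y/Z into f, then multiply by Z^3.
  monomial 1·x^3·y^0 ↦ 1·X^3·Y^0·Z^0.
  monomial 3·x^2·y^0 ↦ 3·X^2·Y^0·Z^1.
  monomial 1·x^1·y^2 ↦ 1·X^1·Y^2·Z^0.
  monomial 2·x^1·y^1 ↦ 2·X^1·Y^1·Z^1.
  monomial 1·x^1·y^0 ↦ 1·X^1·Y^0·Z^2.
  monomial 1·x^0·y^3 ↦ 1·X^0·Y^3·Z^0.
  monomial 2·x^0·y^1 ↦ 2·X^0·Y^1·Z^2.
  monomial 1·x^0·y^0 ↦ 1·X^0·Y^0·Z^3.
Collecting: F(X, Y, Z) = X**3 + 3*X**2*Z + X*Y**2 + 2*X*Y*Z + X*Z**2 + Y**3 + 2*Y*Z**2 + Z**3.


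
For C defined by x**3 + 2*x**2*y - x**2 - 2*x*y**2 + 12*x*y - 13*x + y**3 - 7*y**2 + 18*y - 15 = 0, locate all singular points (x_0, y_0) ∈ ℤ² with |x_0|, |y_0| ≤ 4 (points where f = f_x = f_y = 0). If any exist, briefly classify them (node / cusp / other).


Singular points: {(-1, 2)}; classification: cusp.

Compute partial derivatives:
  f_x = 3*x**2 + 4*x*y - 2*x - 2*y**2 + 12*y - 13.
  f_y = 2*x**2 - 4*x*y + 12*x + 3*y**2 - 14*y + 18.
Scan x_0 ∈ {−4, ..., 4}. For each x_0, f_y(x_0, y) is a polynomial in y; find its integer roots y ∈ {−4, ..., 4}, then test f_x and f at those candidates.
  x = -4: f_y(-4, y) = 3*y**2 + 2*y + 2; no integer root y with |y| ≤ 4.
  x = -3: f_y(-3, y) = 3*y**2 - 2*y; vanishes at y ∈ {0}. (-3, 0): f_x = 20 ≠ 0.
  x = -2: f_y(-2, y) = 3*y**2 - 6*y + 2; no integer root y with |y| ≤ 4.
  x = -1: f_y(-1, y) = 3*y**2 - 10*y + 8; vanishes at y ∈ {2}. (-1, 2): f_x = 0, f = 0 — SINGULAR.
  x = 0: f_y(0, y) = 3*y**2 - 14*y + 18; no integer root y with |y| ≤ 4.
  x = 1: f_y(1, y) = 3*y**2 - 18*y + 32; no integer root y with |y| ≤ 4.
  x = 2: f_y(2, y) = 3*y**2 - 22*y + 50; no integer root y with |y| ≤ 4.
  x = 3: f_y(3, y) = 3*y**2 - 26*y + 72; no integer root y with |y| ≤ 4.
  x = 4: f_y(4, y) = 3*y**2 - 30*y + 98; no integer root y with |y| ≤ 4.
Only singular point on the grid: (-1, 2).
Classify: substitute x = -1 + u, y = 2 + v and expand: f = u**3 + 2*u**2*v - 2*u*v**2 + v**3 + v**2.
No constant or linear terms (consistent with a singular point). Quadratic part: v**2. Cubic part: u**3 + 2*u**2*v - 2*u*v**2 + v**3.
The quadratic part v**2 is a perfect square, so there is a single (double) tangent line v = 0, i.e. y = 2. Restricting the cubic part to that line (v = 0) leaves u**3 ≠ 0, so f is not divisible by v and the branch is v² ≈ -u**3 to lowest order — this is a cusp.
Classification: cusp.


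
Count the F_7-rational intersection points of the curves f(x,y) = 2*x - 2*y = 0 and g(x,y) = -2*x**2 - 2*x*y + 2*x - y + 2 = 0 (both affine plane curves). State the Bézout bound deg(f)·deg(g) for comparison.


Common zeros: ∅; count = 0; Bézout bound = 2.

deg(f) = 1, deg(g) = 2, so Bézout bound = 2.
Scan x ∈ F_7. For each x, list the y ∈ F_7 with f(x, y) ≡ 0 and those with g(x, y) ≡ 0 (mod 7); the common zeros in that column are the intersection.
  x = 0: f ≡ 0 at y ∈ {0}; g ≡ 0 at y ∈ {2}; common: ∅.
  x = 1: f ≡ 0 at y ∈ {1}; g ≡ 0 at y ∈ {3}; common: ∅.
  x = 2: f ≡ 0 at y ∈ {2}; g ≡ 0 at y ∈ {1}; common: ∅.
  x = 3: f ≡ 0 at y ∈ {3}; g ≡ 0 at y ∈ ∅; common: ∅.
  x = 4: f ≡ 0 at y ∈ {4}; g ≡ 0 at y ∈ {3}; common: ∅.
  x = 5: f ≡ 0 at y ∈ {5}; g ≡ 0 at y ∈ {1}; common: ∅.
  x = 6: f ≡ 0 at y ∈ {6}; g ≡ 0 at y ∈ {2}; common: ∅.
Collecting: common zeros = ∅, so the count is 0.
Comparison with the Bézout bound: 0 ≤ 2 = deg(f)·deg(g), as expected for curves with no common component (the affine F_7-count falls short of the bound because intersections may lie at infinity, over extension fields, or carry multiplicity).


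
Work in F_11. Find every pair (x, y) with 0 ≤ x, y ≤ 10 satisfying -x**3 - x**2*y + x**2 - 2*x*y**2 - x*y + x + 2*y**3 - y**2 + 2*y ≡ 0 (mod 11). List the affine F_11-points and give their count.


Affine F_11-points: {(0, 0), (1, 1), (1, 5), (4, 0), (4, 4), (4, 6), (5, 1), (5, 9), (7, 5), (8, 0), (9, 6), (9, 10), (10, 5)}; count = 13.

For each of the 121 pairs (x, y) ∈ F_11², evaluate f(x, y) mod 11. Record the zeros.
  x = 0: [0↦0, 1↦3, 2↦5, 3↦7, 4↦10, 5↦4, 6↦1, 7↦2, 8↦8, 9↦9, 10↦6]  zeros at y ∈ {0}
  x = 1: [0↦1, 1↦0, 2↦5, 3↦6, 4↦4, 5↦0, 6↦6, 7↦1, 8↦8, 9↦6, 10↦7]  zeros at y ∈ {1, 5}
  x = 2: [0↦9, 1↦2, 2↦8, 3↦6, 4↦8, 5↦4, 6↦6, 7↦4, 8↦10, 9↦3, 10↦6]  zeros at y ∈ ∅
  x = 3: [0↦7, 1↦3, 2↦8, 3↦1, 4↦5, 5↦10, 6↦6, 7↦5, 8↦8, 9↦5, 10↦8]  zeros at y ∈ ∅
  x = 4: [0↦0, 1↦8, 2↦10, 3↦7, 4↦0, 5↦1, 6↦0, 7↦9, 8↦7, 9↦6, 10↦7]  zeros at y ∈ {0, 4, 6}
  x = 5: [0↦4, 1↦0, 2↦8, 3↦7, 4↦9, 5↦4, 6↦4, 7↦10, 8↦1, 9↦0, 10↦8]  zeros at y ∈ {1, 9}
  x = 6: [0↦2, 1↦6, 2↦7, 3↦6, 4↦4, 5↦2, 6↦1, 7↦2, 8↦6, 9↦3, 10↦5]  zeros at y ∈ ∅
  x = 7: [0↦10, 1↦9, 2↦1, 3↦9, 4↦1, 5↦0, 6↦7, 7↦1, 8↦5, 9↦9, 10↦3]  zeros at y ∈ {5}
  x = 8: [0↦0, 1↦3, 2↦6, 3↦10, 4↦5, 5↦3, 6↦5, 7↦1, 8↦3, 9↦1, 10↦7]  zeros at y ∈ {0}
  x = 9: [0↦10, 1↦4, 2↦5, 3↦3, 4↦10, 5↦5, 6↦0, 7↦7, 8↦5, 9↦6, 10↦0]  zeros at y ∈ {6, 10}
  x = 10: [0↦1, 1↦6, 2↦3, 3↦4, 4↦10, 5↦0, 6↦8, 7↦2, 8↦5, 9↦7, 10↦9]  zeros at y ∈ {5}
Collecting zeros: affine points = {(0, 0), (1, 1), (1, 5), (4, 0), (4, 4), (4, 6), (5, 1), (5, 9), (7, 5), (8, 0), (9, 6), (9, 10), (10, 5)}.
Total count |C(F_11)_aff| = 13.


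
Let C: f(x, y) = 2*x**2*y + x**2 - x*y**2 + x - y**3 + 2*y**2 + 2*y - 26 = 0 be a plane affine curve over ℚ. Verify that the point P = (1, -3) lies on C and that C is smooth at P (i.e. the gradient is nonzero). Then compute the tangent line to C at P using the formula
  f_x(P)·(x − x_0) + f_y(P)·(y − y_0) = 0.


Tangent line at P: -18*x - 29*y - 69 = 0.

Step 1: f(1, -3) = 0, so P lies on C.
Step 2: partial derivatives
  f_x(x, y) = 4*x*y + 2*x - y**2 + 1, f_y(x, y) = 2*x**2 - 2*x*y - 3*y**2 + 4*y + 2.
  f_x(P) = -18, f_y(P) = -29 (gradient nonzero, so P is smooth).
Step 3: tangent line at P: -18·(x − 1) + -29·(y − -3) = 0.
Expanding: -18*x - 29*y - 69 = 0.


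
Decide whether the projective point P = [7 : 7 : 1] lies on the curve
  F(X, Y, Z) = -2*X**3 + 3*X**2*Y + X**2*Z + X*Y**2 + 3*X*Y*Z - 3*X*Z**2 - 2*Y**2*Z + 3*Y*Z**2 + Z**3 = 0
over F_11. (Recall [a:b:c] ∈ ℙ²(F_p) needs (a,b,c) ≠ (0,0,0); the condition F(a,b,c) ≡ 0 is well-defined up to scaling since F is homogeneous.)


F(7,7,1) ≡ 4 (mod 11); P is NOT on the curve.

Evaluate F(7, 7, 1) term-by-term (mod 11).
  -2*X**3 ↦ -2·343·1·1 = -686
  3*X**2*Y ↦ 3·49·7·1 = 1029
  X**2*Z ↦ 1·49·1·1 = 49
  X*Y**2 ↦ 1·7·49·1 = 343
  3*X*Y*Z ↦ 3·7·7·1 = 147
  -3*X*Z**2 ↦ -3·7·1·1 = -21
  -2*Y**2*Z ↦ -2·1·49·1 = -98
  3*Y*Z**2 ↦ 3·1·7·1 = 21
  Z**3 ↦ 1·1·1·1 = 1
Sum: F(7, 7, 1) = (-686) + (1029) + (49) + (343) + (147) + (-21) + (-98) + (21) + (1) = 785.
Reducing mod 11: 785 ≡ 4 (mod 11).
Since F(a, b, c) ≡ 4 ≠ 0 (mod 11), P does NOT lie on the curve.


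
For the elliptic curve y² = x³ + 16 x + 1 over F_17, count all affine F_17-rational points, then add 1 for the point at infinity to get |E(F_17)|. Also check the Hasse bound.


Affine points = {(0, 1), (0, 16), (1, 1), (1, 16), (3, 5), (3, 12), (5, 6), (5, 11), (12, 0), (13, 3), (13, 14), (16, 1), (16, 16)}; affine count = 13; |E(F_17)| = 14.

Discriminant check: Δ ∝ 4a³ + 27b² = 4·16³ + 27·1² = 4·4096 + 27·1 ≡ 6 (mod 17). Nonzero ⇒ E is nonsingular.
For each x ∈ F_17, compute rhs = x³ + 16·x + 1 mod 17, then count y ∈ F_17 with y² ≡ rhs.
  x = 0: rhs = 1, matching y values: 1, 16 (2 points).
  x = 1: rhs = 1, matching y values: 1, 16 (2 points).
  x = 2: rhs = 7, matching y values: none (0 points).
  x = 3: rhs = 8, matching y values: 5, 12 (2 points).
  x = 4: rhs = 10, matching y values: none (0 points).
  x = 5: rhs = 2, matching y values: 6, 11 (2 points).
  x = 6: rhs = 7, matching y values: none (0 points).
  x = 7: rhs = 14, matching y values: none (0 points).
  x = 8: rhs = 12, matching y values: none (0 points).
  x = 9: rhs = 7, matching y values: none (0 points).
  x = 10: rhs = 5, matching y values: none (0 points).
  x = 11: rhs = 12, matching y values: none (0 points).
  x = 12: rhs = 0, matching y values: 0 (1 points).
  x = 13: rhs = 9, matching y values: 3, 14 (2 points).
  x = 14: rhs = 11, matching y values: none (0 points).
  x = 15: rhs = 12, matching y values: none (0 points).
  x = 16: rhs = 1, matching y values: 1, 16 (2 points).
Total affine count: 13.
Full point count |E(F_17)| = 13 + 1 = 14.
Hasse bound: |14 − (17+1)| = |-4| = 4 ≤ 2√17 ≈ 8.2462 ✓.


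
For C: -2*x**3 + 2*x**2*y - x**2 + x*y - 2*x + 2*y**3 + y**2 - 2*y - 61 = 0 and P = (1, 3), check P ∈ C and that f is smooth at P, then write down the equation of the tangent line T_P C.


Tangent line at P: 5*x + 61*y - 188 = 0.

Step 1: f(1, 3) = 0, so P lies on C.
Step 2: partial derivatives
  f_x(x, y) = -6*x**2 + 4*x*y - 2*x + y - 2, f_y(x, y) = 2*x**2 + x + 6*y**2 + 2*y - 2.
  f_x(P) = 5, f_y(P) = 61 (gradient nonzero, so P is smooth).
Step 3: tangent line at P: 5·(x − 1) + 61·(y − 3) = 0.
Expanding: 5*x + 61*y - 188 = 0.


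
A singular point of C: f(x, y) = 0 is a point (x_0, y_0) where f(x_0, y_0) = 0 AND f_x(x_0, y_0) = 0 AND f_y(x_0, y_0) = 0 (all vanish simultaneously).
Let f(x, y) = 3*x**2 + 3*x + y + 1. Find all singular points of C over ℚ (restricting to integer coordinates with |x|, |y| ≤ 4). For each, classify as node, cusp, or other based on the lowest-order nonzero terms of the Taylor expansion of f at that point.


No singular points in the scanned grid; C is smooth there.

Compute partial derivatives:
  f_x = 6*x + 3.
  f_y = 1.
f_y = 1 is a nonzero constant, so f_y never vanishes: no point (x, y) can satisfy f = f_x = f_y = 0. In particular no (x, y) ∈ {−4, ..., 4}² is singular; the curve is smooth.


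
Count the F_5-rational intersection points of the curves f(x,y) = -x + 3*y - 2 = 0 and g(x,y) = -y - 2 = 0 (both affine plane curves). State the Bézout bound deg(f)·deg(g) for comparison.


Common zeros: {(2, 3)}; count = 1; Bézout bound = 1.

deg(f) = 1, deg(g) = 1, so Bézout bound = 1.
Scan x ∈ F_5. For each x, list the y ∈ F_5 with f(x, y) ≡ 0 and those with g(x, y) ≡ 0 (mod 5); the common zeros in that column are the intersection.
  x = 0: f ≡ 0 at y ∈ {4}; g ≡ 0 at y ∈ {3}; common: ∅.
  x = 1: f ≡ 0 at y ∈ {1}; g ≡ 0 at y ∈ {3}; common: ∅.
  x = 2: f ≡ 0 at y ∈ {3}; g ≡ 0 at y ∈ {3}; common: {3}.
  x = 3: f ≡ 0 at y ∈ {0}; g ≡ 0 at y ∈ {3}; common: ∅.
  x = 4: f ≡ 0 at y ∈ {2}; g ≡ 0 at y ∈ {3}; common: ∅.
Collecting: common zeros = {(2, 3)}, so the count is 1.
Comparison with the Bézout bound: 1 ≤ 1 = deg(f)·deg(g), as expected for curves with no common component (the bound is attained).


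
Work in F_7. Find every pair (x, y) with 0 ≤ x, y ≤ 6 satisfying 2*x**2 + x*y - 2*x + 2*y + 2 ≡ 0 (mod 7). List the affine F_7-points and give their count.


Affine F_7-points: {(0, 6), (1, 4), (2, 2), (3, 0), (4, 5), (5, 0), (5, 1), (5, 2), (5, 3), (5, 4), (5, 5), (5, 6), (6, 1)}; count = 13.

For each of the 49 pairs (x, y) ∈ F_7², evaluate f(x, y) mod 7. Record the zeros.
  x = 0: [0↦2, 1↦4, 2↦6, 3↦1, 4↦3, 5↦5, 6↦0]  zeros at y ∈ {6}
  x = 1: [0↦2, 1↦5, 2↦1, 3↦4, 4↦0, 5↦3, 6↦6]  zeros at y ∈ {4}
  x = 2: [0↦6, 1↦3, 2↦0, 3↦4, 4↦1, 5↦5, 6↦2]  zeros at y ∈ {2}
  x = 3: [0↦0, 1↦5, 2↦3, 3↦1, 4↦6, 5↦4, 6↦2]  zeros at y ∈ {0}
  x = 4: [0↦5, 1↦4, 2↦3, 3↦2, 4↦1, 5↦0, 6↦6]  zeros at y ∈ {5}
  x = 5: [0↦0, 1↦0, 2↦0, 3↦0, 4↦0, 5↦0, 6↦0]  zeros at y ∈ {0, 1, 2, 3, 4, 5, 6}
  x = 6: [0↦6, 1↦0, 2↦1, 3↦2, 4↦3, 5↦4, 6↦5]  zeros at y ∈ {1}
Collecting zeros: affine points = {(0, 6), (1, 4), (2, 2), (3, 0), (4, 5), (5, 0), (5, 1), (5, 2), (5, 3), (5, 4), (5, 5), (5, 6), (6, 1)}.
Total count |C(F_7)_aff| = 13.


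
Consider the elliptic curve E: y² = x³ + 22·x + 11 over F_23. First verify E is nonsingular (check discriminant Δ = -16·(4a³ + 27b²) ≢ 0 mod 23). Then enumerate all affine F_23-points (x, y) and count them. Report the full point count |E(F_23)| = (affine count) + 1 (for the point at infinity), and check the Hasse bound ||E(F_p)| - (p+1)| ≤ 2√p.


Affine points = {(3, 9), (3, 14), (4, 5), (4, 18), (5, 4), (5, 19), (7, 5), (7, 18), (8, 3), (8, 20), (9, 8), (9, 15), (10, 9), (10, 14), (12, 5), (12, 18), (14, 2), (14, 21), (15, 6), (15, 17), (17, 10), (17, 13), (18, 11), (18, 12)}; affine count = 24; |E(F_23)| = 25.

Discriminant check: Δ ∝ 4a³ + 27b² = 4·22³ + 27·11² = 4·10648 + 27·121 ≡ 20 (mod 23). Nonzero ⇒ E is nonsingular.
For each x ∈ F_23, compute rhs = x³ + 22·x + 11 mod 23, then count y ∈ F_23 with y² ≡ rhs.
  x = 0: rhs = 11, matching y values: none (0 points).
  x = 1: rhs = 11, matching y values: none (0 points).
  x = 2: rhs = 17, matching y values: none (0 points).
  x = 3: rhs = 12, matching y values: 9, 14 (2 points).
  x = 4: rhs = 2, matching y values: 5, 18 (2 points).
  x = 5: rhs = 16, matching y values: 4, 19 (2 points).
  x = 6: rhs = 14, matching y values: none (0 points).
  x = 7: rhs = 2, matching y values: 5, 18 (2 points).
  x = 8: rhs = 9, matching y values: 3, 20 (2 points).
  x = 9: rhs = 18, matching y values: 8, 15 (2 points).
  x = 10: rhs = 12, matching y values: 9, 14 (2 points).
  x = 11: rhs = 20, matching y values: none (0 points).
  x = 12: rhs = 2, matching y values: 5, 18 (2 points).
  x = 13: rhs = 10, matching y values: none (0 points).
  x = 14: rhs = 4, matching y values: 2, 21 (2 points).
  x = 15: rhs = 13, matching y values: 6, 17 (2 points).
  x = 16: rhs = 20, matching y values: none (0 points).
  x = 17: rhs = 8, matching y values: 10, 13 (2 points).
  x = 18: rhs = 6, matching y values: 11, 12 (2 points).
  x = 19: rhs = 20, matching y values: none (0 points).
  x = 20: rhs = 10, matching y values: none (0 points).
  x = 21: rhs = 5, matching y values: none (0 points).
  x = 22: rhs = 11, matching y values: none (0 points).
Total affine count: 24.
Full point count |E(F_23)| = 24 + 1 = 25.
Hasse bound: |25 − (23+1)| = |1| = 1 ≤ 2√23 ≈ 9.5917 ✓.


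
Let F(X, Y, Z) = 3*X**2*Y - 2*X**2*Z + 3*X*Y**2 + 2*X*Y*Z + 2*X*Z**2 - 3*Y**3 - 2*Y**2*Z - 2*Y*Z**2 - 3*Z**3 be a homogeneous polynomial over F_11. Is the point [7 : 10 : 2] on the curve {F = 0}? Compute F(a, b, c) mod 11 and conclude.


F(7,10,2) ≡ 8 (mod 11); P is NOT on the curve.

Evaluate F(7, 10, 2) term-by-term (mod 11).
  3*X**2*Y ↦ 3·49·10·1 = 1470
  -2*X**2*Z ↦ -2·49·1·2 = -196
  3*X*Y**2 ↦ 3·7·100·1 = 2100
  2*X*Y*Z ↦ 2·7·10·2 = 280
  2*X*Z**2 ↦ 2·7·1·4 = 56
  -3*Y**3 ↦ -3·1·1000·1 = -3000
  -2*Y**2*Z ↦ -2·1·100·2 = -400
  -2*Y*Z**2 ↦ -2·1·10·4 = -80
  -3*Z**3 ↦ -3·1·1·8 = -24
Sum: F(7, 10, 2) = (1470) + (-196) + (2100) + (280) + (56) + (-3000) + (-400) + (-80) + (-24) = 206.
Reducing mod 11: 206 ≡ 8 (mod 11).
Since F(a, b, c) ≡ 8 ≠ 0 (mod 11), P does NOT lie on the curve.


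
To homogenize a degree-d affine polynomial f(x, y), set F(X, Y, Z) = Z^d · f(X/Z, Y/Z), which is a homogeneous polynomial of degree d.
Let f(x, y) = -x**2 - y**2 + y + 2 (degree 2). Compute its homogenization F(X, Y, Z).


F(X, Y, Z) = -X**2 - Y**2 + Y*Z + 2*Z**2

deg(f) = 2.
Substitute x = X/Z, y = Y/Z into f, then multiply by Z^2.
  monomial -1·x^2·y^0 ↦ -1·X^2·Y^0·Z^0.
  monomial -1·x^0·y^2 ↦ -1·X^0·Y^2·Z^0.
  monomial 1·x^0·y^1 ↦ 1·X^0·Y^1·Z^1.
  monomial 2·x^0·y^0 ↦ 2·X^0·Y^0·Z^2.
Collecting: F(X, Y, Z) = -X**2 - Y**2 + Y*Z + 2*Z**2.


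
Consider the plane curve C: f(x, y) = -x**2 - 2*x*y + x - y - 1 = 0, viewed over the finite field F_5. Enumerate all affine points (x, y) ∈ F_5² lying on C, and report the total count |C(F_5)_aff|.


Affine F_5-points: {(0, 4), (1, 3), (3, 4), (4, 3)}; count = 4.

For each of the 25 pairs (x, y) ∈ F_5², evaluate f(x, y) mod 5. Record the zeros.
  x = 0: [0↦4, 1↦3, 2↦2, 3↦1, 4↦0]  zeros at y ∈ {4}
  x = 1: [0↦4, 1↦1, 2↦3, 3↦0, 4↦2]  zeros at y ∈ {3}
  x = 2: [0↦2, 1↦2, 2↦2, 3↦2, 4↦2]  zeros at y ∈ ∅
  x = 3: [0↦3, 1↦1, 2↦4, 3↦2, 4↦0]  zeros at y ∈ {4}
  x = 4: [0↦2, 1↦3, 2↦4, 3↦0, 4↦1]  zeros at y ∈ {3}
Collecting zeros: affine points = {(0, 4), (1, 3), (3, 4), (4, 3)}.
Total count |C(F_5)_aff| = 4.


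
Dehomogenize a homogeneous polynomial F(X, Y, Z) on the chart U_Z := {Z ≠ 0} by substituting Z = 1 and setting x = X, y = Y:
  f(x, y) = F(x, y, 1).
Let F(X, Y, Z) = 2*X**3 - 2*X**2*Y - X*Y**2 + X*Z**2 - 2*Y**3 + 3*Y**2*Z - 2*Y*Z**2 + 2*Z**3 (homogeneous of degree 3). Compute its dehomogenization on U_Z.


f(x, y) = 2*x**3 - 2*x**2*y - x*y**2 + x - 2*y**3 + 3*y**2 - 2*y + 2

On U_Z we set Z = 1. Each monomial c·X^i·Y^j·Z^k in F becomes c·x^i·y^j·1^k = c·x^i·y^j.
Substituting Z = 1: F(X, Y, 1) = 2*x**3 - 2*x**2*y - x*y**2 + x - 2*y**3 + 3*y**2 - 2*y + 2.
Note: deg(f) ≤ deg(F) = 3; strict inequality happens when F is divisible by Z (lost terms).


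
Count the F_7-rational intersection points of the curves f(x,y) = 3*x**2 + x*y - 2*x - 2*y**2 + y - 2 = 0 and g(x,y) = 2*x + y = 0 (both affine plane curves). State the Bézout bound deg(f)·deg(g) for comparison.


Common zeros: {(3, 1)}; count = 1; Bézout bound = 2.

deg(f) = 2, deg(g) = 1, so Bézout bound = 2.
Scan x ∈ F_7. For each x, list the y ∈ F_7 with f(x, y) ≡ 0 and those with g(x, y) ≡ 0 (mod 7); the common zeros in that column are the intersection.
  x = 0: f ≡ 0 at y ∈ ∅; g ≡ 0 at y ∈ {0}; common: ∅.
  x = 1: f ≡ 0 at y ∈ ∅; g ≡ 0 at y ∈ {5}; common: ∅.
  x = 2: f ≡ 0 at y ∈ {1, 4}; g ≡ 0 at y ∈ {3}; common: ∅.
  x = 3: f ≡ 0 at y ∈ {1}; g ≡ 0 at y ∈ {1}; common: {1}.
  x = 4: f ≡ 0 at y ∈ {3}; g ≡ 0 at y ∈ {6}; common: ∅.
  x = 5: f ≡ 0 at y ∈ {0, 3}; g ≡ 0 at y ∈ {4}; common: ∅.
  x = 6: f ≡ 0 at y ∈ ∅; g ≡ 0 at y ∈ {2}; common: ∅.
Collecting: common zeros = {(3, 1)}, so the count is 1.
Comparison with the Bézout bound: 1 ≤ 2 = deg(f)·deg(g), as expected for curves with no common component (the affine F_7-count falls short of the bound because intersections may lie at infinity, over extension fields, or carry multiplicity).


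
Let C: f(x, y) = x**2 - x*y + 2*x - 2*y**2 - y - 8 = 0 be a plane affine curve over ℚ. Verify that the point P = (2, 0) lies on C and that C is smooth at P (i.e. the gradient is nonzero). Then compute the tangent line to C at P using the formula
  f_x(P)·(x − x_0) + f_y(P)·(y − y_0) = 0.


Tangent line at P: 6*x - 3*y - 12 = 0.

Step 1: f(2, 0) = 0, so P lies on C.
Step 2: partial derivatives
  f_x(x, y) = 2*x - y + 2, f_y(x, y) = -x - 4*y - 1.
  f_x(P) = 6, f_y(P) = -3 (gradient nonzero, so P is smooth).
Step 3: tangent line at P: 6·(x − 2) + -3·(y − 0) = 0.
Expanding: 6*x - 3*y - 12 = 0.


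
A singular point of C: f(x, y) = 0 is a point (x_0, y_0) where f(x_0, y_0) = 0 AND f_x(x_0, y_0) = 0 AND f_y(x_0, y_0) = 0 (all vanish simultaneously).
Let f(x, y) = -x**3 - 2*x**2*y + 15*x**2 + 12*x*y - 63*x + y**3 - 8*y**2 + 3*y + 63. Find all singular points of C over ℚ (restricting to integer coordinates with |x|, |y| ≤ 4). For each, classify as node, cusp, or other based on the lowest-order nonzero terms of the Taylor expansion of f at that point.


Singular points: {(3, 3)}; classification: cusp.

Compute partial derivatives:
  f_x = -3*x**2 - 4*x*y + 30*x + 12*y - 63.
  f_y = -2*x**2 + 12*x + 3*y**2 - 16*y + 3.
Scan x_0 ∈ {−4, ..., 4}. For each x_0, f_y(x_0, y) is a polynomial in y; find its integer roots y ∈ {−4, ..., 4}, then test f_x and f at those candidates.
  x = -4: f_y(-4, y) = 3*y**2 - 16*y - 77; no integer root y with |y| ≤ 4.
  x = -3: f_y(-3, y) = 3*y**2 - 16*y - 51; no integer root y with |y| ≤ 4.
  x = -2: f_y(-2, y) = 3*y**2 - 16*y - 29; no integer root y with |y| ≤ 4.
  x = -1: f_y(-1, y) = 3*y**2 - 16*y - 11; no integer root y with |y| ≤ 4.
  x = 0: f_y(0, y) = 3*y**2 - 16*y + 3; no integer root y with |y| ≤ 4.
  x = 1: f_y(1, y) = 3*y**2 - 16*y + 13; vanishes at y ∈ {1}. (1, 1): f_x = -28 ≠ 0.
  x = 2: f_y(2, y) = 3*y**2 - 16*y + 19; no integer root y with |y| ≤ 4.
  x = 3: f_y(3, y) = 3*y**2 - 16*y + 21; vanishes at y ∈ {3}. (3, 3): f_x = 0, f = 0 — SINGULAR.
  x = 4: f_y(4, y) = 3*y**2 - 16*y + 19; no integer root y with |y| ≤ 4.
Only singular point on the grid: (3, 3).
Classify: substitute x = 3 + u, y = 3 + v and expand: f = -u**3 - 2*u**2*v + v**3 + v**2.
No constant or linear terms (consistent with a singular point). Quadratic part: v**2. Cubic part: -u**3 - 2*u**2*v + v**3.
The quadratic part v**2 is a perfect square, so there is a single (double) tangent line v = 0, i.e. y = 3. Restricting the cubic part to that line (v = 0) leaves -u**3 ≠ 0, so f is not divisible by v and the branch is v² ≈ u**3 to lowest order — this is a cusp.
Classification: cusp.


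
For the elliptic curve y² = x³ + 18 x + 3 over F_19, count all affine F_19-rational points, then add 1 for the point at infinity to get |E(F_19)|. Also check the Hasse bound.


Affine points = {(2, 3), (2, 16), (4, 5), (4, 14), (5, 3), (5, 16), (6, 2), (6, 17), (7, 4), (7, 15), (9, 1), (9, 18), (10, 9), (10, 10), (12, 3), (12, 16), (14, 4), (14, 15), (15, 0), (16, 6), (16, 13), (17, 4), (17, 15)}; affine count = 23; |E(F_19)| = 24.

Discriminant check: Δ ∝ 4a³ + 27b² = 4·18³ + 27·3² = 4·5832 + 27·9 ≡ 11 (mod 19). Nonzero ⇒ E is nonsingular.
For each x ∈ F_19, compute rhs = x³ + 18·x + 3 mod 19, then count y ∈ F_19 with y² ≡ rhs.
  x = 0: rhs = 3, matching y values: none (0 points).
  x = 1: rhs = 3, matching y values: none (0 points).
  x = 2: rhs = 9, matching y values: 3, 16 (2 points).
  x = 3: rhs = 8, matching y values: none (0 points).
  x = 4: rhs = 6, matching y values: 5, 14 (2 points).
  x = 5: rhs = 9, matching y values: 3, 16 (2 points).
  x = 6: rhs = 4, matching y values: 2, 17 (2 points).
  x = 7: rhs = 16, matching y values: 4, 15 (2 points).
  x = 8: rhs = 13, matching y values: none (0 points).
  x = 9: rhs = 1, matching y values: 1, 18 (2 points).
  x = 10: rhs = 5, matching y values: 9, 10 (2 points).
  x = 11: rhs = 12, matching y values: none (0 points).
  x = 12: rhs = 9, matching y values: 3, 16 (2 points).
  x = 13: rhs = 2, matching y values: none (0 points).
  x = 14: rhs = 16, matching y values: 4, 15 (2 points).
  x = 15: rhs = 0, matching y values: 0 (1 points).
  x = 16: rhs = 17, matching y values: 6, 13 (2 points).
  x = 17: rhs = 16, matching y values: 4, 15 (2 points).
  x = 18: rhs = 3, matching y values: none (0 points).
Total affine count: 23.
Full point count |E(F_19)| = 23 + 1 = 24.
Hasse bound: |24 − (19+1)| = |4| = 4 ≤ 2√19 ≈ 8.7178 ✓.


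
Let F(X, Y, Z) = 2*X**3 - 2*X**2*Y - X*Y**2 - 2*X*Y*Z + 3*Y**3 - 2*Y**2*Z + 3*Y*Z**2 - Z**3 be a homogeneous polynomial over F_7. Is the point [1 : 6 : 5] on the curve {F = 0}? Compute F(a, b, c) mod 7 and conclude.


F(1,6,5) ≡ 3 (mod 7); P is NOT on the curve.

Evaluate F(1, 6, 5) term-by-term (mod 7).
  2*X**3 ↦ 2·1·1·1 = 2
  -2*X**2*Y ↦ -2·1·6·1 = -12
  -X*Y**2 ↦ -1·1·36·1 = -36
  -2*X*Y*Z ↦ -2·1·6·5 = -60
  3*Y**3 ↦ 3·1·216·1 = 648
  -2*Y**2*Z ↦ -2·1·36·5 = -360
  3*Y*Z**2 ↦ 3·1·6·25 = 450
  -Z**3 ↦ -1·1·1·125 = -125
Sum: F(1, 6, 5) = (2) + (-12) + (-36) + (-60) + (648) + (-360) + (450) + (-125) = 507.
Reducing mod 7: 507 ≡ 3 (mod 7).
Since F(a, b, c) ≡ 3 ≠ 0 (mod 7), P does NOT lie on the curve.


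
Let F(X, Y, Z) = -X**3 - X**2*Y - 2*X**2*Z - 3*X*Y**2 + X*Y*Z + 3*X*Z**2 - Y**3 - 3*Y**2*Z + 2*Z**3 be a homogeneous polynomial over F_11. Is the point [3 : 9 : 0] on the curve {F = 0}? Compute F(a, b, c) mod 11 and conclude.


F(3,9,0) ≡ 7 (mod 11); P is NOT on the curve.

Evaluate F(3, 9, 0) term-by-term (mod 11).
  -X**3 ↦ -1·27·1·1 = -27
  -X**2*Y ↦ -1·9·9·1 = -81
  -2*X**2*Z ↦ -2·9·1·0 = 0
  -3*X*Y**2 ↦ -3·3·81·1 = -729
  X*Y*Z ↦ 1·3·9·0 = 0
  3*X*Z**2 ↦ 3·3·1·0 = 0
  -Y**3 ↦ -1·1·729·1 = -729
  -3*Y**2*Z ↦ -3·1·81·0 = 0
  2*Z**3 ↦ 2·1·1·0 = 0
Sum: F(3, 9, 0) = (-27) + (-81) + (0) + (-729) + (0) + (0) + (-729) + (0) + (0) = -1566.
Reducing mod 11: -1566 ≡ 7 (mod 11).
Since F(a, b, c) ≡ 7 ≠ 0 (mod 11), P does NOT lie on the curve.


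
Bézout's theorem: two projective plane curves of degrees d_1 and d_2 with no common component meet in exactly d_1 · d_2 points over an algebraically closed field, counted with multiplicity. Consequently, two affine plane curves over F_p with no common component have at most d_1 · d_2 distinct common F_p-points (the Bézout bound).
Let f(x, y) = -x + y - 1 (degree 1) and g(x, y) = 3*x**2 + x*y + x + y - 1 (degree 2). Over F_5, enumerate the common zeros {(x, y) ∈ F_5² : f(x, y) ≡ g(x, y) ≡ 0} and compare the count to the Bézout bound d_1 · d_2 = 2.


Common zeros: {(0, 1), (3, 4)}; count = 2; Bézout bound = 2.

deg(f) = 1, deg(g) = 2, so Bézout bound = 2.
Scan x ∈ F_5. For each x, list the y ∈ F_5 with f(x, y) ≡ 0 and those with g(x, y) ≡ 0 (mod 5); the common zeros in that column are the intersection.
  x = 0: f ≡ 0 at y ∈ {1}; g ≡ 0 at y ∈ {1}; common: {1}.
  x = 1: f ≡ 0 at y ∈ {2}; g ≡ 0 at y ∈ {1}; common: ∅.
  x = 2: f ≡ 0 at y ∈ {3}; g ≡ 0 at y ∈ {4}; common: ∅.
  x = 3: f ≡ 0 at y ∈ {4}; g ≡ 0 at y ∈ {4}; common: {4}.
  x = 4: f ≡ 0 at y ∈ {0}; g ≡ 0 at y ∈ ∅; common: ∅.
Collecting: common zeros = {(0, 1), (3, 4)}, so the count is 2.
Comparison with the Bézout bound: 2 ≤ 2 = deg(f)·deg(g), as expected for curves with no common component (the bound is attained).


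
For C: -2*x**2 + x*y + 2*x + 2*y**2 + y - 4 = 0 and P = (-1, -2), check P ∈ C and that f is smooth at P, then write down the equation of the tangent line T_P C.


Tangent line at P: 4*x - 8*y - 12 = 0.

Step 1: f(-1, -2) = 0, so P lies on C.
Step 2: partial derivatives
  f_x(x, y) = -4*x + y + 2, f_y(x, y) = x + 4*y + 1.
  f_x(P) = 4, f_y(P) = -8 (gradient nonzero, so P is smooth).
Step 3: tangent line at P: 4·(x − -1) + -8·(y − -2) = 0.
Expanding: 4*x - 8*y - 12 = 0.


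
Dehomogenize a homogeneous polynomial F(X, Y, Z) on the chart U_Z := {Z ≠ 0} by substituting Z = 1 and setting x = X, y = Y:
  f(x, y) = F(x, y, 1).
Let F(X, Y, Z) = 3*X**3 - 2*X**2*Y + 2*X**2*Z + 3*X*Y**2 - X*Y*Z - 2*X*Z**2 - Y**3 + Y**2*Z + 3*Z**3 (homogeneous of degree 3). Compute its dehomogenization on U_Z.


f(x, y) = 3*x**3 - 2*x**2*y + 2*x**2 + 3*x*y**2 - x*y - 2*x - y**3 + y**2 + 3

On U_Z we set Z = 1. Each monomial c·X^i·Y^j·Z^k in F becomes c·x^i·y^j·1^k = c·x^i·y^j.
Substituting Z = 1: F(X, Y, 1) = 3*x**3 - 2*x**2*y + 2*x**2 + 3*x*y**2 - x*y - 2*x - y**3 + y**2 + 3.
Note: deg(f) ≤ deg(F) = 3; strict inequality happens when F is divisible by Z (lost terms).


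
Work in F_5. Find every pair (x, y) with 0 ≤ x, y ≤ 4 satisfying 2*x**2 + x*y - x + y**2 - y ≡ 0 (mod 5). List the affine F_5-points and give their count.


Affine F_5-points: {(0, 0), (0, 1), (1, 2), (1, 3), (3, 0), (3, 3)}; count = 6.

For each of the 25 pairs (x, y) ∈ F_5², evaluate f(x, y) mod 5. Record the zeros.
  x = 0: [0↦0, 1↦0, 2↦2, 3↦1, 4↦2]  zeros at y ∈ {0, 1}
  x = 1: [0↦1, 1↦2, 2↦0, 3↦0, 4↦2]  zeros at y ∈ {2, 3}
  x = 2: [0↦1, 1↦3, 2↦2, 3↦3, 4↦1]  zeros at y ∈ ∅
  x = 3: [0↦0, 1↦3, 2↦3, 3↦0, 4↦4]  zeros at y ∈ {0, 3}
  x = 4: [0↦3, 1↦2, 2↦3, 3↦1, 4↦1]  zeros at y ∈ ∅
Collecting zeros: affine points = {(0, 0), (0, 1), (1, 2), (1, 3), (3, 0), (3, 3)}.
Total count |C(F_5)_aff| = 6.


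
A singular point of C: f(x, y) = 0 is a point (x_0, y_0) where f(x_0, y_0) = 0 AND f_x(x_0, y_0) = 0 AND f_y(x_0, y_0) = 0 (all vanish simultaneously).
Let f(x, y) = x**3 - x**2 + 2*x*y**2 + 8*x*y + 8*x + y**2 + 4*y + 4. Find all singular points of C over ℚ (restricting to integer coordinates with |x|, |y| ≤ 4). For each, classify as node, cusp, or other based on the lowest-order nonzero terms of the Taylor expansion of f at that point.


Singular points: {(0, -2)}; classification: node.

Compute partial derivatives:
  f_x = 3*x**2 - 2*x + 2*y**2 + 8*y + 8.
  f_y = 4*x*y + 8*x + 2*y + 4.
Scan x_0 ∈ {−4, ..., 4}. For each x_0, f_y(x_0, y) is a polynomial in y; find its integer roots y ∈ {−4, ..., 4}, then test f_x and f at those candidates.
  x = -4: f_y(-4, y) = -14*y - 28; vanishes at y ∈ {-2}. (-4, -2): f_x = 56 ≠ 0.
  x = -3: f_y(-3, y) = -10*y - 20; vanishes at y ∈ {-2}. (-3, -2): f_x = 33 ≠ 0.
  x = -2: f_y(-2, y) = -6*y - 12; vanishes at y ∈ {-2}. (-2, -2): f_x = 16 ≠ 0.
  x = -1: f_y(-1, y) = -2*y - 4; vanishes at y ∈ {-2}. (-1, -2): f_x = 5 ≠ 0.
  x = 0: f_y(0, y) = 2*y + 4; vanishes at y ∈ {-2}. (0, -2): f_x = 0, f = 0 — SINGULAR.
  x = 1: f_y(1, y) = 6*y + 12; vanishes at y ∈ {-2}. (1, -2): f_x = 1 ≠ 0.
  x = 2: f_y(2, y) = 10*y + 20; vanishes at y ∈ {-2}. (2, -2): f_x = 8 ≠ 0.
  x = 3: f_y(3, y) = 14*y + 28; vanishes at y ∈ {-2}. (3, -2): f_x = 21 ≠ 0.
  x = 4: f_y(4, y) = 18*y + 36; vanishes at y ∈ {-2}. (4, -2): f_x = 40 ≠ 0.
Only singular point on the grid: (0, -2).
Classify: substitute x = 0 + u, y = -2 + v and expand: f = u**3 - u**2 + 2*u*v**2 + v**2.
No constant or linear terms (consistent with a singular point). Quadratic part: -u**2 + v**2. Cubic part: u**3 + 2*u*v**2.
The quadratic part v**2 - u**2 = (v − u)(v + u) splits into two distinct linear factors, so there are two distinct tangent lines y − -2 = ±(x − 0) — this is a node (ordinary double point).
Classification: node.
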